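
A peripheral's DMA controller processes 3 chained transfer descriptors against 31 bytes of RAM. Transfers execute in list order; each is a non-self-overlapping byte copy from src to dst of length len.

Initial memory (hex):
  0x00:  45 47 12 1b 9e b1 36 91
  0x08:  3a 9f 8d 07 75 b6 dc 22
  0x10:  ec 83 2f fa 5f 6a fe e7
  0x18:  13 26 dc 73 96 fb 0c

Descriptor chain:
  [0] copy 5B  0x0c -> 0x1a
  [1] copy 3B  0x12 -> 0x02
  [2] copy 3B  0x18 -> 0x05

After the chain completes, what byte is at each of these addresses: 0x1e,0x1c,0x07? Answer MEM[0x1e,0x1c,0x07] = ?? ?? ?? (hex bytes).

MEM[0x1e,0x1c,0x07] = ec dc 75

  after D0: wrote 5B at 0x1a = 75b6dc22ec
  after D1: wrote 3B at 0x02 = 2ffa5f
  after D2: wrote 3B at 0x05 = 132675
query mem[0x1e]=0xec, mem[0x1c]=0xdc, mem[0x07]=0x75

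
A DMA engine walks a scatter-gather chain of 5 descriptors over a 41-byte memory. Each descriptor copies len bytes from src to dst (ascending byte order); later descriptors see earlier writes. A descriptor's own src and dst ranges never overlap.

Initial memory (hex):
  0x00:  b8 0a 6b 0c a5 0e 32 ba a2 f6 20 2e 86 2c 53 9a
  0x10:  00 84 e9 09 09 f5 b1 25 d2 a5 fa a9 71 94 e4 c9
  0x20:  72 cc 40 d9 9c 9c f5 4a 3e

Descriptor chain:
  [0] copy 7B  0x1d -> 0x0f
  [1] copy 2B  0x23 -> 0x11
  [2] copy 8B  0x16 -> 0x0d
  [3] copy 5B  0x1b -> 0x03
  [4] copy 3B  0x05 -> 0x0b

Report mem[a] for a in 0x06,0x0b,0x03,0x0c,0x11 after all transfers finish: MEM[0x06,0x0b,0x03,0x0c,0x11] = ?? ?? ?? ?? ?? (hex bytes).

[0] 0x1d->0x0f len=7 : 94 e4 c9 72 cc 40 d9
[1] 0x23->0x11 len=2 : d9 9c
[2] 0x16->0x0d len=8 : b1 25 d2 a5 fa a9 71 94
[3] 0x1b->0x03 len=5 : a9 71 94 e4 c9
[4] 0x05->0x0b len=3 : 94 e4 c9
query mem[0x06]=0xe4, mem[0x0b]=0x94, mem[0x03]=0xa9, mem[0x0c]=0xe4, mem[0x11]=0xfa

MEM[0x06,0x0b,0x03,0x0c,0x11] = e4 94 a9 e4 fa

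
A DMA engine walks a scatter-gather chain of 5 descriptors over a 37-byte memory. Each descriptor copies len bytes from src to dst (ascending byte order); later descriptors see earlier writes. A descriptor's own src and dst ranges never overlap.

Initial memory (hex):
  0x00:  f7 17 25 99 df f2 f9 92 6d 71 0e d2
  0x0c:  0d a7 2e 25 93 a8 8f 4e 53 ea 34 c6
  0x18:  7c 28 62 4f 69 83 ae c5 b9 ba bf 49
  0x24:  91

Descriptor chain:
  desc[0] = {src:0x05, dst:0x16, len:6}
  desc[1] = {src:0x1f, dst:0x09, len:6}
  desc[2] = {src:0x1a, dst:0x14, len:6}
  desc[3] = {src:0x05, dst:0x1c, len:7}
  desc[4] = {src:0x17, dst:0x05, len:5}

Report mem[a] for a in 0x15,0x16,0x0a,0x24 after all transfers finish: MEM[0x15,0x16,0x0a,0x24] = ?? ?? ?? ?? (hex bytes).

MEM[0x15,0x16,0x0a,0x24] = 0e 69 b9 91

D0: mem[0x16..0x1b] <- [f2 f9 92 6d 71 0e]
D1: mem[0x09..0x0e] <- [c5 b9 ba bf 49 91]
D2: mem[0x14..0x19] <- [71 0e 69 83 ae c5]
D3: mem[0x1c..0x22] <- [f2 f9 92 6d c5 b9 ba]
D4: mem[0x05..0x09] <- [83 ae c5 71 0e]
query mem[0x15]=0x0e, mem[0x16]=0x69, mem[0x0a]=0xb9, mem[0x24]=0x91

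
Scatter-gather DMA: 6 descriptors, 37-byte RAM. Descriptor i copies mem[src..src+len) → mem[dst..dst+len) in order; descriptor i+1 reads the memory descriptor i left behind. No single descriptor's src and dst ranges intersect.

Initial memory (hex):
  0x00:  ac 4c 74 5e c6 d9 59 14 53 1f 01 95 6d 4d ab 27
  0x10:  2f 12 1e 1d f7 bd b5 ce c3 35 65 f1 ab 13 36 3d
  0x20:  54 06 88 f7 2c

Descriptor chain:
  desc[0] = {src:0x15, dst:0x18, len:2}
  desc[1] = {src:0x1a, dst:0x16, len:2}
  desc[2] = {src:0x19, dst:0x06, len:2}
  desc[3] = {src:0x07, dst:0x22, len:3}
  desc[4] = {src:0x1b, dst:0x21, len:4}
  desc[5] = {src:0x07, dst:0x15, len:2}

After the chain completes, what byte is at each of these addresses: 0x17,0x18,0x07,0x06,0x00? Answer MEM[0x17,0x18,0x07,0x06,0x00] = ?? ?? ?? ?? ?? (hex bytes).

MEM[0x17,0x18,0x07,0x06,0x00] = f1 bd 65 b5 ac

#0 dst[0x18+2] := {0xbd,0xb5}
#1 dst[0x16+2] := {0x65,0xf1}
#2 dst[0x06+2] := {0xb5,0x65}
#3 dst[0x22+3] := {0x65,0x53,0x1f}
#4 dst[0x21+4] := {0xf1,0xab,0x13,0x36}
#5 dst[0x15+2] := {0x65,0x53}
query mem[0x17]=0xf1, mem[0x18]=0xbd, mem[0x07]=0x65, mem[0x06]=0xb5, mem[0x00]=0xac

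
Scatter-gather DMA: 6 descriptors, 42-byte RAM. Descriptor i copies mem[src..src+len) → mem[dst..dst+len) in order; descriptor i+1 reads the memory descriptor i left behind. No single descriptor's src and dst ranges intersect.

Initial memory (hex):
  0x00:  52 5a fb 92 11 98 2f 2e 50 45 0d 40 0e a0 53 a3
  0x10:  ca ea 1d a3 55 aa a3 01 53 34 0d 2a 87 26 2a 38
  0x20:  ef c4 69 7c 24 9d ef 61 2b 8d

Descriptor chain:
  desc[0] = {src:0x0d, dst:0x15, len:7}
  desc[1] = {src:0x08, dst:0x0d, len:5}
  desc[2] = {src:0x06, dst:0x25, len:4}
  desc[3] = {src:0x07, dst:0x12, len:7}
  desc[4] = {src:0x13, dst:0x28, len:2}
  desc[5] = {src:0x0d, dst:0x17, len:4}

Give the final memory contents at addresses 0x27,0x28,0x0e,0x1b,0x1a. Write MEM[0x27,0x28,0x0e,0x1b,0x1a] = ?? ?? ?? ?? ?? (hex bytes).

D0: mem[0x15..0x1b] <- [a0 53 a3 ca ea 1d a3]
D1: mem[0x0d..0x11] <- [50 45 0d 40 0e]
D2: mem[0x25..0x28] <- [2f 2e 50 45]
D3: mem[0x12..0x18] <- [2e 50 45 0d 40 0e 50]
D4: mem[0x28..0x29] <- [50 45]
D5: mem[0x17..0x1a] <- [50 45 0d 40]
query mem[0x27]=0x50, mem[0x28]=0x50, mem[0x0e]=0x45, mem[0x1b]=0xa3, mem[0x1a]=0x40

MEM[0x27,0x28,0x0e,0x1b,0x1a] = 50 50 45 a3 40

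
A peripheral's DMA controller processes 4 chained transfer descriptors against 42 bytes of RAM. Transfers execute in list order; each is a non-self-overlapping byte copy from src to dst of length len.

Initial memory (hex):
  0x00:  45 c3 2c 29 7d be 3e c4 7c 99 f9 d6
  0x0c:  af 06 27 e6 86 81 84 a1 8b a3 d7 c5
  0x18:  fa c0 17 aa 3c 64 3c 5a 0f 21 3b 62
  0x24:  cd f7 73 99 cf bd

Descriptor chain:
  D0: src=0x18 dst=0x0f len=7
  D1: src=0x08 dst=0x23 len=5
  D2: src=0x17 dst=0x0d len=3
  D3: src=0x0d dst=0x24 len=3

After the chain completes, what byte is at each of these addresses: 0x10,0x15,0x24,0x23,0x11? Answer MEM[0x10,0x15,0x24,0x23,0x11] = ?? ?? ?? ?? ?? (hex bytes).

MEM[0x10,0x15,0x24,0x23,0x11] = c0 3c c5 7c 17

  after D0: wrote 7B at 0x0f = fac017aa3c643c
  after D1: wrote 5B at 0x23 = 7c99f9d6af
  after D2: wrote 3B at 0x0d = c5fac0
  after D3: wrote 3B at 0x24 = c5fac0
query mem[0x10]=0xc0, mem[0x15]=0x3c, mem[0x24]=0xc5, mem[0x23]=0x7c, mem[0x11]=0x17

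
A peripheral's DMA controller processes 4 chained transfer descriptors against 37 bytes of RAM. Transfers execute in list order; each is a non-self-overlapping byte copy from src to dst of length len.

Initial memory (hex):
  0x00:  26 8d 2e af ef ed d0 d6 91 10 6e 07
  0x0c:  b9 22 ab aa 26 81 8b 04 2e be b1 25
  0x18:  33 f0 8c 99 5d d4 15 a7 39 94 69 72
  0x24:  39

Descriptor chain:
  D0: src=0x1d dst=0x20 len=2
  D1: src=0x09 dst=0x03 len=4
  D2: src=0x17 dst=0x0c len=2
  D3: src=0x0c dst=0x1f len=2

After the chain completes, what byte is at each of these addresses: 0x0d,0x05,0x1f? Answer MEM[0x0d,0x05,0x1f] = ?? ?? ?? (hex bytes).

MEM[0x0d,0x05,0x1f] = 33 07 25

  after D0: wrote 2B at 0x20 = d415
  after D1: wrote 4B at 0x03 = 106e07b9
  after D2: wrote 2B at 0x0c = 2533
  after D3: wrote 2B at 0x1f = 2533
query mem[0x0d]=0x33, mem[0x05]=0x07, mem[0x1f]=0x25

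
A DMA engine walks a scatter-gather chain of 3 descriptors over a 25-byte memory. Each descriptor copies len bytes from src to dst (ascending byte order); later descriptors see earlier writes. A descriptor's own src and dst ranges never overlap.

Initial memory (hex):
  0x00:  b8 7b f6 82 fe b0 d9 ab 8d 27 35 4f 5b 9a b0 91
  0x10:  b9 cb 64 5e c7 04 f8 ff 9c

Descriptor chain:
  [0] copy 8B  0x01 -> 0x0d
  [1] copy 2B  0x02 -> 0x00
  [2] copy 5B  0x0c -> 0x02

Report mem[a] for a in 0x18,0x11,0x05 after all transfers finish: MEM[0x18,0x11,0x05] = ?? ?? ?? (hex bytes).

D0: mem[0x0d..0x14] <- [7b f6 82 fe b0 d9 ab 8d]
D1: mem[0x00..0x01] <- [f6 82]
D2: mem[0x02..0x06] <- [5b 7b f6 82 fe]
query mem[0x18]=0x9c, mem[0x11]=0xb0, mem[0x05]=0x82

MEM[0x18,0x11,0x05] = 9c b0 82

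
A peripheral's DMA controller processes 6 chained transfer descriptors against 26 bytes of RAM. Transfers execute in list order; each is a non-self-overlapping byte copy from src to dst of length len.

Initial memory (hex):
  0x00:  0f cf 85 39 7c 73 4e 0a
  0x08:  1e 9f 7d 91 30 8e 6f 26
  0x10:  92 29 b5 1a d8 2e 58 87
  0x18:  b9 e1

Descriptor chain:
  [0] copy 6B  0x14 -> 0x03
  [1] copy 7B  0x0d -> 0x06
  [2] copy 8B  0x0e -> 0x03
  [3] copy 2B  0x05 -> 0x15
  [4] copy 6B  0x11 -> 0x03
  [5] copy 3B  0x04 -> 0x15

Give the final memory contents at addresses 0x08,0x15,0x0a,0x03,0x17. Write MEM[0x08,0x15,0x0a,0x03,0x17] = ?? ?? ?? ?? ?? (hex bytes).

[0] 0x14->0x03 len=6 : d8 2e 58 87 b9 e1
[1] 0x0d->0x06 len=7 : 8e 6f 26 92 29 b5 1a
[2] 0x0e->0x03 len=8 : 6f 26 92 29 b5 1a d8 2e
[3] 0x05->0x15 len=2 : 92 29
[4] 0x11->0x03 len=6 : 29 b5 1a d8 92 29
[5] 0x04->0x15 len=3 : b5 1a d8
query mem[0x08]=0x29, mem[0x15]=0xb5, mem[0x0a]=0x2e, mem[0x03]=0x29, mem[0x17]=0xd8

MEM[0x08,0x15,0x0a,0x03,0x17] = 29 b5 2e 29 d8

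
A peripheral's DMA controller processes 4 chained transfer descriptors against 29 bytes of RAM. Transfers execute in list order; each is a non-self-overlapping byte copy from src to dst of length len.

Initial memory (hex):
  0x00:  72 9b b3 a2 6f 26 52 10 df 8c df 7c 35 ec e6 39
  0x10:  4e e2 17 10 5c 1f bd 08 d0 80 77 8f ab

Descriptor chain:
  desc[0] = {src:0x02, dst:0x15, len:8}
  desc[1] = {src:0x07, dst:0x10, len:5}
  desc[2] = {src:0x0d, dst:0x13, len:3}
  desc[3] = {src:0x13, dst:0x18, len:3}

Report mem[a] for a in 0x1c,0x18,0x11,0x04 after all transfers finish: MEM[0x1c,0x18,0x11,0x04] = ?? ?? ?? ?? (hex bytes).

MEM[0x1c,0x18,0x11,0x04] = 8c ec df 6f

[0] 0x02->0x15 len=8 : b3 a2 6f 26 52 10 df 8c
[1] 0x07->0x10 len=5 : 10 df 8c df 7c
[2] 0x0d->0x13 len=3 : ec e6 39
[3] 0x13->0x18 len=3 : ec e6 39
query mem[0x1c]=0x8c, mem[0x18]=0xec, mem[0x11]=0xdf, mem[0x04]=0x6f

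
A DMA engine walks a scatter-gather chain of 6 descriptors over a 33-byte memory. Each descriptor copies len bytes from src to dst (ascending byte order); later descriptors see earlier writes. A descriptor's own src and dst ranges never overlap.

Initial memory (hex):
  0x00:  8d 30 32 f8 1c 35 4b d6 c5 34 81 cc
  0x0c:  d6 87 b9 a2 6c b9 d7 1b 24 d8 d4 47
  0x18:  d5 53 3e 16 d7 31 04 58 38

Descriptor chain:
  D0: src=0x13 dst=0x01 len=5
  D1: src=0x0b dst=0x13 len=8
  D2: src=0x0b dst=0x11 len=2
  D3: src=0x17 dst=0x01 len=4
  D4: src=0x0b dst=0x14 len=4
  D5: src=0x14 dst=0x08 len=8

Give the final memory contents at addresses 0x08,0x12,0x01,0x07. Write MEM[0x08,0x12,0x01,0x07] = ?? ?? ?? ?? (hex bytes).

MEM[0x08,0x12,0x01,0x07] = cc d6 a2 d6

[0] 0x13->0x01 len=5 : 1b 24 d8 d4 47
[1] 0x0b->0x13 len=8 : cc d6 87 b9 a2 6c b9 d7
[2] 0x0b->0x11 len=2 : cc d6
[3] 0x17->0x01 len=4 : a2 6c b9 d7
[4] 0x0b->0x14 len=4 : cc d6 87 b9
[5] 0x14->0x08 len=8 : cc d6 87 b9 6c b9 d7 16
query mem[0x08]=0xcc, mem[0x12]=0xd6, mem[0x01]=0xa2, mem[0x07]=0xd6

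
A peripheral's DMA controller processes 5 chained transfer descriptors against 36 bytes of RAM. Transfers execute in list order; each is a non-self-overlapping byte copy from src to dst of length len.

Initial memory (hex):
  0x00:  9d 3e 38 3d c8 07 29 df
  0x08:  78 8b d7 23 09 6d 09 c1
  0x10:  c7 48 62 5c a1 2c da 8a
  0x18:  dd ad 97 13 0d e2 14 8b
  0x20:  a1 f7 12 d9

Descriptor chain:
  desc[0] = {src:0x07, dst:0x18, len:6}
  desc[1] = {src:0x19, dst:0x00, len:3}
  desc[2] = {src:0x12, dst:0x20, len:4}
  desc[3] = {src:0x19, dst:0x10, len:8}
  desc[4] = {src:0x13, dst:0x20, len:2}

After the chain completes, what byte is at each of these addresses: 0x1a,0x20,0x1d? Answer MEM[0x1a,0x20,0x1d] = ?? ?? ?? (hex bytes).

MEM[0x1a,0x20,0x1d] = 8b 23 09

D0: mem[0x18..0x1d] <- [df 78 8b d7 23 09]
D1: mem[0x00..0x02] <- [78 8b d7]
D2: mem[0x20..0x23] <- [62 5c a1 2c]
D3: mem[0x10..0x17] <- [78 8b d7 23 09 14 8b 62]
D4: mem[0x20..0x21] <- [23 09]
query mem[0x1a]=0x8b, mem[0x20]=0x23, mem[0x1d]=0x09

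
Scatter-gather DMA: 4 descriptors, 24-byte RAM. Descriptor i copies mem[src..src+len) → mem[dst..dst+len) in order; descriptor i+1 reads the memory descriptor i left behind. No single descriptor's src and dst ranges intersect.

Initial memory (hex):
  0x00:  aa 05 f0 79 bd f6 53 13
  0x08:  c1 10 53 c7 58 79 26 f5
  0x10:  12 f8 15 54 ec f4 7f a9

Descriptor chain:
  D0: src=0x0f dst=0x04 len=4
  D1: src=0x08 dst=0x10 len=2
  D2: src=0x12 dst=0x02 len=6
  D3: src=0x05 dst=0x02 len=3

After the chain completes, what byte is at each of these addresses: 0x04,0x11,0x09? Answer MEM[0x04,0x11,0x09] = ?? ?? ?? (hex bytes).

MEM[0x04,0x11,0x09] = a9 10 10

#0 dst[0x04+4] := {0xf5,0x12,0xf8,0x15}
#1 dst[0x10+2] := {0xc1,0x10}
#2 dst[0x02+6] := {0x15,0x54,0xec,0xf4,0x7f,0xa9}
#3 dst[0x02+3] := {0xf4,0x7f,0xa9}
query mem[0x04]=0xa9, mem[0x11]=0x10, mem[0x09]=0x10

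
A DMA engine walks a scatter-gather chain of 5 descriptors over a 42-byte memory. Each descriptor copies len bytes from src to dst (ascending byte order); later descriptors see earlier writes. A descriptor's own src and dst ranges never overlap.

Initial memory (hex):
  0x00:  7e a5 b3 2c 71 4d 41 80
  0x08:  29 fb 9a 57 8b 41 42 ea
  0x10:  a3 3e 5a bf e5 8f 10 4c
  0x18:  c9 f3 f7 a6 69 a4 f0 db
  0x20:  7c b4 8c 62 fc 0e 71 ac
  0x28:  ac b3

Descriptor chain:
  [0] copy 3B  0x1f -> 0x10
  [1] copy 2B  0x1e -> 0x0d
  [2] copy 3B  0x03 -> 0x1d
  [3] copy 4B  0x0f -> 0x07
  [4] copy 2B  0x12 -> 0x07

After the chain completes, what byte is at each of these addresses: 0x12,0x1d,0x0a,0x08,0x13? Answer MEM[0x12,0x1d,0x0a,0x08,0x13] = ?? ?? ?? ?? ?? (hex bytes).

[0] 0x1f->0x10 len=3 : db 7c b4
[1] 0x1e->0x0d len=2 : f0 db
[2] 0x03->0x1d len=3 : 2c 71 4d
[3] 0x0f->0x07 len=4 : ea db 7c b4
[4] 0x12->0x07 len=2 : b4 bf
query mem[0x12]=0xb4, mem[0x1d]=0x2c, mem[0x0a]=0xb4, mem[0x08]=0xbf, mem[0x13]=0xbf

MEM[0x12,0x1d,0x0a,0x08,0x13] = b4 2c b4 bf bf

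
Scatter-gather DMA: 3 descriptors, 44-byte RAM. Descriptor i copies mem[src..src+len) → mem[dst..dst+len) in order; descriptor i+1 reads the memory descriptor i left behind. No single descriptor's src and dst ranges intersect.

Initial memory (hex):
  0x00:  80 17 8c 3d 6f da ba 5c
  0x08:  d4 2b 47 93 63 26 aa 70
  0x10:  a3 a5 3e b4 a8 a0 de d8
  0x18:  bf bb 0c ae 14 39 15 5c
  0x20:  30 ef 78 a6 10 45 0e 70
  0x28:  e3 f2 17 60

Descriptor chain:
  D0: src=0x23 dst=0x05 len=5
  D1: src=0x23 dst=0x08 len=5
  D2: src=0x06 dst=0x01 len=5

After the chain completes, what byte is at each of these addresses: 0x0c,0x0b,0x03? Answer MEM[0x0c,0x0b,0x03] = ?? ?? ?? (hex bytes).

MEM[0x0c,0x0b,0x03] = 70 0e a6

  after D0: wrote 5B at 0x05 = a610450e70
  after D1: wrote 5B at 0x08 = a610450e70
  after D2: wrote 5B at 0x01 = 1045a61045
query mem[0x0c]=0x70, mem[0x0b]=0x0e, mem[0x03]=0xa6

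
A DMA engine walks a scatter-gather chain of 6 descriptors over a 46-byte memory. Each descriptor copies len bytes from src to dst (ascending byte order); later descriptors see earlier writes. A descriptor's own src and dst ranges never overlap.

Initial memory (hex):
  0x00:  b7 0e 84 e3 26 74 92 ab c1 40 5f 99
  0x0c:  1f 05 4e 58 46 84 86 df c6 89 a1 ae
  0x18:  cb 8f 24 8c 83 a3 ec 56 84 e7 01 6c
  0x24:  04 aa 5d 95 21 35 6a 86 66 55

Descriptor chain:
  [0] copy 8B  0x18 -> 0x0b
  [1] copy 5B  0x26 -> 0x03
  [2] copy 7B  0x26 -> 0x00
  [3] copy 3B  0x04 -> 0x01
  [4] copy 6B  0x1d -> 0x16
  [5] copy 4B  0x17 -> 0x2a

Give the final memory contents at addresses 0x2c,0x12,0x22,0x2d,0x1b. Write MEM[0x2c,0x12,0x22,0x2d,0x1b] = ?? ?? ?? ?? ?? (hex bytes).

MEM[0x2c,0x12,0x22,0x2d,0x1b] = 84 56 01 e7 01

D0: mem[0x0b..0x12] <- [cb 8f 24 8c 83 a3 ec 56]
D1: mem[0x03..0x07] <- [5d 95 21 35 6a]
D2: mem[0x00..0x06] <- [5d 95 21 35 6a 86 66]
D3: mem[0x01..0x03] <- [6a 86 66]
D4: mem[0x16..0x1b] <- [a3 ec 56 84 e7 01]
D5: mem[0x2a..0x2d] <- [ec 56 84 e7]
query mem[0x2c]=0x84, mem[0x12]=0x56, mem[0x22]=0x01, mem[0x2d]=0xe7, mem[0x1b]=0x01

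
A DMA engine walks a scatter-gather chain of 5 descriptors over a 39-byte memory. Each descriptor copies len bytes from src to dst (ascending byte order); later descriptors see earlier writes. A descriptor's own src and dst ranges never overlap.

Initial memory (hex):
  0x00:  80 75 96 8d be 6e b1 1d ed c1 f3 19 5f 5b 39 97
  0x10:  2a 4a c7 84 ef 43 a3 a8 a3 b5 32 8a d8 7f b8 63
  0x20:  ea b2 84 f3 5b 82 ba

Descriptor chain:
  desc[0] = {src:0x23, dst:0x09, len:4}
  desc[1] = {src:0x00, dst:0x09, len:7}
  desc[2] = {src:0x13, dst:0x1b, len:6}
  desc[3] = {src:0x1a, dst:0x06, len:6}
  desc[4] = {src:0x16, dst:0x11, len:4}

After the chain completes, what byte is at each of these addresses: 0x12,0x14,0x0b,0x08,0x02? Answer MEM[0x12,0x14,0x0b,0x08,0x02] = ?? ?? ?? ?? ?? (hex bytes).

MEM[0x12,0x14,0x0b,0x08,0x02] = a8 b5 a8 ef 96

[0] 0x23->0x09 len=4 : f3 5b 82 ba
[1] 0x00->0x09 len=7 : 80 75 96 8d be 6e b1
[2] 0x13->0x1b len=6 : 84 ef 43 a3 a8 a3
[3] 0x1a->0x06 len=6 : 32 84 ef 43 a3 a8
[4] 0x16->0x11 len=4 : a3 a8 a3 b5
query mem[0x12]=0xa8, mem[0x14]=0xb5, mem[0x0b]=0xa8, mem[0x08]=0xef, mem[0x02]=0x96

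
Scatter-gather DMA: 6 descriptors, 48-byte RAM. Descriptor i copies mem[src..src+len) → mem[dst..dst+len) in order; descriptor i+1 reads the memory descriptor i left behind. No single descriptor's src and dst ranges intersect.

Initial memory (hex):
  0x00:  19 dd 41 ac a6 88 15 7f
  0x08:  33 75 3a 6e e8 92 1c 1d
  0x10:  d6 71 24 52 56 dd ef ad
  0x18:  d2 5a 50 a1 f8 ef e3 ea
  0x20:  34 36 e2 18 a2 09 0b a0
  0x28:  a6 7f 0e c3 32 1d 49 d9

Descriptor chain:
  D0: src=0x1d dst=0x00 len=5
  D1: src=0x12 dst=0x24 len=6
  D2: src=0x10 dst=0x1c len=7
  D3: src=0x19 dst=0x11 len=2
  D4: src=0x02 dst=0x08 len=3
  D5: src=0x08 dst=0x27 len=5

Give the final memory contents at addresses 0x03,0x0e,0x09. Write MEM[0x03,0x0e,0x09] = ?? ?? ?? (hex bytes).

MEM[0x03,0x0e,0x09] = 34 1c 34

#0 dst[0x00+5] := {0xef,0xe3,0xea,0x34,0x36}
#1 dst[0x24+6] := {0x24,0x52,0x56,0xdd,0xef,0xad}
#2 dst[0x1c+7] := {0xd6,0x71,0x24,0x52,0x56,0xdd,0xef}
#3 dst[0x11+2] := {0x5a,0x50}
#4 dst[0x08+3] := {0xea,0x34,0x36}
#5 dst[0x27+5] := {0xea,0x34,0x36,0x6e,0xe8}
query mem[0x03]=0x34, mem[0x0e]=0x1c, mem[0x09]=0x34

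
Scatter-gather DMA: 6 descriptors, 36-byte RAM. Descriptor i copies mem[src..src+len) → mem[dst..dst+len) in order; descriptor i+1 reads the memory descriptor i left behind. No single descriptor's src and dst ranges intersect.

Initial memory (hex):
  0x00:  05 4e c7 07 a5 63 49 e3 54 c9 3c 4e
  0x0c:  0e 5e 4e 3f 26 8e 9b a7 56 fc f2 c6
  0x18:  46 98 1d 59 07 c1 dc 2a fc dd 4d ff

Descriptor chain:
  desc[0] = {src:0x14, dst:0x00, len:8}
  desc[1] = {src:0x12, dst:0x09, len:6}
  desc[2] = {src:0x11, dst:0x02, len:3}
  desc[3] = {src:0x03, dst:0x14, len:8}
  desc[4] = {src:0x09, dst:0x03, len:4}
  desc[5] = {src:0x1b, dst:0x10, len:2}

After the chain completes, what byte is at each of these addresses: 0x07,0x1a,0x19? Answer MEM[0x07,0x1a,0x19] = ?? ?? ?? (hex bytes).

#0 dst[0x00+8] := {0x56,0xfc,0xf2,0xc6,0x46,0x98,0x1d,0x59}
#1 dst[0x09+6] := {0x9b,0xa7,0x56,0xfc,0xf2,0xc6}
#2 dst[0x02+3] := {0x8e,0x9b,0xa7}
#3 dst[0x14+8] := {0x9b,0xa7,0x98,0x1d,0x59,0x54,0x9b,0xa7}
#4 dst[0x03+4] := {0x9b,0xa7,0x56,0xfc}
#5 dst[0x10+2] := {0xa7,0x07}
query mem[0x07]=0x59, mem[0x1a]=0x9b, mem[0x19]=0x54

MEM[0x07,0x1a,0x19] = 59 9b 54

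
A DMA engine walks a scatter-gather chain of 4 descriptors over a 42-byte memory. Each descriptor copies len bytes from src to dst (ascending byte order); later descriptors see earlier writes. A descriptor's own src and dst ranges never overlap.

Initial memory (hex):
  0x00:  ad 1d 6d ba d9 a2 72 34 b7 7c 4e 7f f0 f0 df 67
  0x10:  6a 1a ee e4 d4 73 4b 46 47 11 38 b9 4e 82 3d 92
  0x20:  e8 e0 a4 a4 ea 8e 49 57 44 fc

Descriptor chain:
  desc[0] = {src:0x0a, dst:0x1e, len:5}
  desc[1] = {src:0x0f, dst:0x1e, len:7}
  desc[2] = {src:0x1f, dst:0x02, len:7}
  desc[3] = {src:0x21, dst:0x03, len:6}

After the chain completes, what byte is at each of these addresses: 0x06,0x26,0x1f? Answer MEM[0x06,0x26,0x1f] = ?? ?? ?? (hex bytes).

D0: mem[0x1e..0x22] <- [4e 7f f0 f0 df]
D1: mem[0x1e..0x24] <- [67 6a 1a ee e4 d4 73]
D2: mem[0x02..0x08] <- [6a 1a ee e4 d4 73 8e]
D3: mem[0x03..0x08] <- [ee e4 d4 73 8e 49]
query mem[0x06]=0x73, mem[0x26]=0x49, mem[0x1f]=0x6a

MEM[0x06,0x26,0x1f] = 73 49 6a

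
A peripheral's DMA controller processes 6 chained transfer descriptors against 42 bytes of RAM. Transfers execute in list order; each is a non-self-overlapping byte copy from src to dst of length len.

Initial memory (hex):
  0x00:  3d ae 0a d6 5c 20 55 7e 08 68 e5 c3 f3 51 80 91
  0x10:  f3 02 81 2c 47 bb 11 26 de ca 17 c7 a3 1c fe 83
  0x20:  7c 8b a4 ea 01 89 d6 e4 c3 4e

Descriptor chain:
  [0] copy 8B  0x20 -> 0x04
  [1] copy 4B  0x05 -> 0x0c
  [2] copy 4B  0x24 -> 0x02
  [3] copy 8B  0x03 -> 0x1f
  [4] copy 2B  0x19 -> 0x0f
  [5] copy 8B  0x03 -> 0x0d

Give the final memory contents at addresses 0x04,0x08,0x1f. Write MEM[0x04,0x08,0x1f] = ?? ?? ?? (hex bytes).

D0: mem[0x04..0x0b] <- [7c 8b a4 ea 01 89 d6 e4]
D1: mem[0x0c..0x0f] <- [8b a4 ea 01]
D2: mem[0x02..0x05] <- [01 89 d6 e4]
D3: mem[0x1f..0x26] <- [89 d6 e4 a4 ea 01 89 d6]
D4: mem[0x0f..0x10] <- [ca 17]
D5: mem[0x0d..0x14] <- [89 d6 e4 a4 ea 01 89 d6]
query mem[0x04]=0xd6, mem[0x08]=0x01, mem[0x1f]=0x89

MEM[0x04,0x08,0x1f] = d6 01 89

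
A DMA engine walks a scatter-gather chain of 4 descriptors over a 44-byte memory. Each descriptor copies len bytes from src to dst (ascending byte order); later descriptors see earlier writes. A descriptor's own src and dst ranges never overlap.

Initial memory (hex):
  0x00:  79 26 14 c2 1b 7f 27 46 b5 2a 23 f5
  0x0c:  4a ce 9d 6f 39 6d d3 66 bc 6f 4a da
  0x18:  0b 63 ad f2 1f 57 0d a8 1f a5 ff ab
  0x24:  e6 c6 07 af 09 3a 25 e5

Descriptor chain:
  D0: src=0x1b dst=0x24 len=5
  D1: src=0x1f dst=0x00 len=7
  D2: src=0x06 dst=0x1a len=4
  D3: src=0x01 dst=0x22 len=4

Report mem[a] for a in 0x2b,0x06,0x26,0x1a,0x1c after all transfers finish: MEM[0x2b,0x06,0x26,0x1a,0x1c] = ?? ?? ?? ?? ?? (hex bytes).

MEM[0x2b,0x06,0x26,0x1a,0x1c] = e5 1f 57 1f b5

[0] 0x1b->0x24 len=5 : f2 1f 57 0d a8
[1] 0x1f->0x00 len=7 : a8 1f a5 ff ab f2 1f
[2] 0x06->0x1a len=4 : 1f 46 b5 2a
[3] 0x01->0x22 len=4 : 1f a5 ff ab
query mem[0x2b]=0xe5, mem[0x06]=0x1f, mem[0x26]=0x57, mem[0x1a]=0x1f, mem[0x1c]=0xb5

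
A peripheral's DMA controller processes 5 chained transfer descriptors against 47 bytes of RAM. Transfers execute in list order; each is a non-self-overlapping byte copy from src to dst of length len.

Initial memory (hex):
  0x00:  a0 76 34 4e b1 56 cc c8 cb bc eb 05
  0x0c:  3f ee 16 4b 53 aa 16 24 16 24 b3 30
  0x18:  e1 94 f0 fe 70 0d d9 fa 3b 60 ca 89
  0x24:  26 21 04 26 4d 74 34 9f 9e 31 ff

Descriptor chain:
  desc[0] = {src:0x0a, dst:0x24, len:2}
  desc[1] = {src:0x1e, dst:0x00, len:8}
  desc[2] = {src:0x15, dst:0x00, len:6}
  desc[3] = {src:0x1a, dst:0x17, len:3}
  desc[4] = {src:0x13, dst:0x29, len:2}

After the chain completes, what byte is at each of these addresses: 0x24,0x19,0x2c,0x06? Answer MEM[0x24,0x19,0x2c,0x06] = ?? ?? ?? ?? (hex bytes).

#0 dst[0x24+2] := {0xeb,0x05}
#1 dst[0x00+8] := {0xd9,0xfa,0x3b,0x60,0xca,0x89,0xeb,0x05}
#2 dst[0x00+6] := {0x24,0xb3,0x30,0xe1,0x94,0xf0}
#3 dst[0x17+3] := {0xf0,0xfe,0x70}
#4 dst[0x29+2] := {0x24,0x16}
query mem[0x24]=0xeb, mem[0x19]=0x70, mem[0x2c]=0x9e, mem[0x06]=0xeb

MEM[0x24,0x19,0x2c,0x06] = eb 70 9e eb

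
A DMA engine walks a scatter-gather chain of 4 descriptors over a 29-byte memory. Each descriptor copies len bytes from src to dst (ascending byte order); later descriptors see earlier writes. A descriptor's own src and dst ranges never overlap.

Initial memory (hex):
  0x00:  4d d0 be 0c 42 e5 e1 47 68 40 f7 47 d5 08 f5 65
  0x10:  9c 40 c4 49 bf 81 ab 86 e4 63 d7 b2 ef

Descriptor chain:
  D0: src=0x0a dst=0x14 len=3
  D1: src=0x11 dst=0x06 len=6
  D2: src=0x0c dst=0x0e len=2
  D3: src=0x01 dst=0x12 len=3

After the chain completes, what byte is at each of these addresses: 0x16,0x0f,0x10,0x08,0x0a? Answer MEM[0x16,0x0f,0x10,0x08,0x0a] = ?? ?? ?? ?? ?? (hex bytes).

MEM[0x16,0x0f,0x10,0x08,0x0a] = d5 08 9c 49 47

#0 dst[0x14+3] := {0xf7,0x47,0xd5}
#1 dst[0x06+6] := {0x40,0xc4,0x49,0xf7,0x47,0xd5}
#2 dst[0x0e+2] := {0xd5,0x08}
#3 dst[0x12+3] := {0xd0,0xbe,0x0c}
query mem[0x16]=0xd5, mem[0x0f]=0x08, mem[0x10]=0x9c, mem[0x08]=0x49, mem[0x0a]=0x47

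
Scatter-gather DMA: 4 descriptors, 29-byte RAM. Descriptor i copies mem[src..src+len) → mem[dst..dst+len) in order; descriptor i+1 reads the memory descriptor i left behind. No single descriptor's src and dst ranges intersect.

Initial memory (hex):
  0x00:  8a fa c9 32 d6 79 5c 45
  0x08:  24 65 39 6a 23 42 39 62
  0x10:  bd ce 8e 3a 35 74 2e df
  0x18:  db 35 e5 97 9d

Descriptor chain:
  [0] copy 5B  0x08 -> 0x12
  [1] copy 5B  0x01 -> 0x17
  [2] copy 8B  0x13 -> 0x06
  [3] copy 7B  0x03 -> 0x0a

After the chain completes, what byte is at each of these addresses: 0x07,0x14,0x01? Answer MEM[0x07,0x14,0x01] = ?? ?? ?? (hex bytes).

  after D0: wrote 5B at 0x12 = 2465396a23
  after D1: wrote 5B at 0x17 = fac932d679
  after D2: wrote 8B at 0x06 = 65396a23fac932d6
  after D3: wrote 7B at 0x0a = 32d67965396a23
query mem[0x07]=0x39, mem[0x14]=0x39, mem[0x01]=0xfa

MEM[0x07,0x14,0x01] = 39 39 fa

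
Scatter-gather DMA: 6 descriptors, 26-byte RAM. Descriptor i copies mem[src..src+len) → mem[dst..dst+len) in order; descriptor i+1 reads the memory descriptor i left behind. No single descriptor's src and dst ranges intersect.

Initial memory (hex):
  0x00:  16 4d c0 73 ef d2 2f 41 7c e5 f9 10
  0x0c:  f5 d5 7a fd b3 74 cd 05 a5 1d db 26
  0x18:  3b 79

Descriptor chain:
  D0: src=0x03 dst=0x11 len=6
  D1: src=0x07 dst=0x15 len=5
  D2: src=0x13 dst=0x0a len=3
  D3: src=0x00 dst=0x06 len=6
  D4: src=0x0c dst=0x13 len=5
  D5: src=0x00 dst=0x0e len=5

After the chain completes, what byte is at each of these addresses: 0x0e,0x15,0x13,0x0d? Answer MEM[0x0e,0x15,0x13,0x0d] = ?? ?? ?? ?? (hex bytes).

#0 dst[0x11+6] := {0x73,0xef,0xd2,0x2f,0x41,0x7c}
#1 dst[0x15+5] := {0x41,0x7c,0xe5,0xf9,0x10}
#2 dst[0x0a+3] := {0xd2,0x2f,0x41}
#3 dst[0x06+6] := {0x16,0x4d,0xc0,0x73,0xef,0xd2}
#4 dst[0x13+5] := {0x41,0xd5,0x7a,0xfd,0xb3}
#5 dst[0x0e+5] := {0x16,0x4d,0xc0,0x73,0xef}
query mem[0x0e]=0x16, mem[0x15]=0x7a, mem[0x13]=0x41, mem[0x0d]=0xd5

MEM[0x0e,0x15,0x13,0x0d] = 16 7a 41 d5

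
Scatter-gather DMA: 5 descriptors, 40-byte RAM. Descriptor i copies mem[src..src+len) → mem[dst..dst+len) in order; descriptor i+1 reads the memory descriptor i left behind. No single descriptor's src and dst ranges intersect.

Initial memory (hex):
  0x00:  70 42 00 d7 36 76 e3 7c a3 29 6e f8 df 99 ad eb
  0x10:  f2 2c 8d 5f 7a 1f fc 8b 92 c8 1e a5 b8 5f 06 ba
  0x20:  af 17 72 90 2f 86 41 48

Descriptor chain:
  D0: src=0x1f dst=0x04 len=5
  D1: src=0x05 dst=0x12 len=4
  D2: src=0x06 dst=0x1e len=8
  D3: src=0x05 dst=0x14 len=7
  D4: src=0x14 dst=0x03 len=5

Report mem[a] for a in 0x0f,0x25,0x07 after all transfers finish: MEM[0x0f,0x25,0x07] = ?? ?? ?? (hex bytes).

MEM[0x0f,0x25,0x07] = eb 99 29

[0] 0x1f->0x04 len=5 : ba af 17 72 90
[1] 0x05->0x12 len=4 : af 17 72 90
[2] 0x06->0x1e len=8 : 17 72 90 29 6e f8 df 99
[3] 0x05->0x14 len=7 : af 17 72 90 29 6e f8
[4] 0x14->0x03 len=5 : af 17 72 90 29
query mem[0x0f]=0xeb, mem[0x25]=0x99, mem[0x07]=0x29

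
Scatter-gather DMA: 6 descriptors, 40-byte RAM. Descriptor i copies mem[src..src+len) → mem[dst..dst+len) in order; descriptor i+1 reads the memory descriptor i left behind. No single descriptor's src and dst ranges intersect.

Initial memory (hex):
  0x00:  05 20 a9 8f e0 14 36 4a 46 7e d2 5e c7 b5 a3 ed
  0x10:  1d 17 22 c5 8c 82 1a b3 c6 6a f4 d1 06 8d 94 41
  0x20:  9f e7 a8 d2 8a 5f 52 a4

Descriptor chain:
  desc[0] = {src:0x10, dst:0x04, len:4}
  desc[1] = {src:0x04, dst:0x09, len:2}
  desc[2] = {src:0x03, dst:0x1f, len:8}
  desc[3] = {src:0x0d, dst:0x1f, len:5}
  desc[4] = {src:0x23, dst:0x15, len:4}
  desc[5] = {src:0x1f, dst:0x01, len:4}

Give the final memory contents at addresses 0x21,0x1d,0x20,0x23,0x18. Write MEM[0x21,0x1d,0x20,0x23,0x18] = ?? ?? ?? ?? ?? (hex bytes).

MEM[0x21,0x1d,0x20,0x23,0x18] = ed 8d a3 17 17

#0 dst[0x04+4] := {0x1d,0x17,0x22,0xc5}
#1 dst[0x09+2] := {0x1d,0x17}
#2 dst[0x1f+8] := {0x8f,0x1d,0x17,0x22,0xc5,0x46,0x1d,0x17}
#3 dst[0x1f+5] := {0xb5,0xa3,0xed,0x1d,0x17}
#4 dst[0x15+4] := {0x17,0x46,0x1d,0x17}
#5 dst[0x01+4] := {0xb5,0xa3,0xed,0x1d}
query mem[0x21]=0xed, mem[0x1d]=0x8d, mem[0x20]=0xa3, mem[0x23]=0x17, mem[0x18]=0x17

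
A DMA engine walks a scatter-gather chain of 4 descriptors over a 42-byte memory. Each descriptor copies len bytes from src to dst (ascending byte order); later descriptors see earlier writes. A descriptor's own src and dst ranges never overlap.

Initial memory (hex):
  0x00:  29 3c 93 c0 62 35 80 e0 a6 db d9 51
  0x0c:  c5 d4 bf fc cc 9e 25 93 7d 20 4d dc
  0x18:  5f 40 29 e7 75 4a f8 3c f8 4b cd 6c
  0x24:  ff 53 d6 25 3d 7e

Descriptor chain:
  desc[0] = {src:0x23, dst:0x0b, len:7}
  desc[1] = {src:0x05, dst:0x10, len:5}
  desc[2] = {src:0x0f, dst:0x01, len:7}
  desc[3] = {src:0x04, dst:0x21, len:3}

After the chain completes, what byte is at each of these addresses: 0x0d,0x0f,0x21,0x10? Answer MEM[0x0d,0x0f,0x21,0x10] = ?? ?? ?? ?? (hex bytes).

MEM[0x0d,0x0f,0x21,0x10] = 53 25 e0 35

#0 dst[0x0b+7] := {0x6c,0xff,0x53,0xd6,0x25,0x3d,0x7e}
#1 dst[0x10+5] := {0x35,0x80,0xe0,0xa6,0xdb}
#2 dst[0x01+7] := {0x25,0x35,0x80,0xe0,0xa6,0xdb,0x20}
#3 dst[0x21+3] := {0xe0,0xa6,0xdb}
query mem[0x0d]=0x53, mem[0x0f]=0x25, mem[0x21]=0xe0, mem[0x10]=0x35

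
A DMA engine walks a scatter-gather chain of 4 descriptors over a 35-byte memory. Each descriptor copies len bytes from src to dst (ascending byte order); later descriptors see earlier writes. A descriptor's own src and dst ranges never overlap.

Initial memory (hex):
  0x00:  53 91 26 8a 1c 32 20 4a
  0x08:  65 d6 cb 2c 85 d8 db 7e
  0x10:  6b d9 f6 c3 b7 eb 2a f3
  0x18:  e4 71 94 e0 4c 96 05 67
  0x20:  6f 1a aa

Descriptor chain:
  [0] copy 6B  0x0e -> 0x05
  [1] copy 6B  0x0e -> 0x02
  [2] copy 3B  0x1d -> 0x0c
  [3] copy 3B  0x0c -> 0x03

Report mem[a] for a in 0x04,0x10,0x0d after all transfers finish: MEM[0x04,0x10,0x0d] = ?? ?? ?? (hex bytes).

  after D0: wrote 6B at 0x05 = db7e6bd9f6c3
  after D1: wrote 6B at 0x02 = db7e6bd9f6c3
  after D2: wrote 3B at 0x0c = 960567
  after D3: wrote 3B at 0x03 = 960567
query mem[0x04]=0x05, mem[0x10]=0x6b, mem[0x0d]=0x05

MEM[0x04,0x10,0x0d] = 05 6b 05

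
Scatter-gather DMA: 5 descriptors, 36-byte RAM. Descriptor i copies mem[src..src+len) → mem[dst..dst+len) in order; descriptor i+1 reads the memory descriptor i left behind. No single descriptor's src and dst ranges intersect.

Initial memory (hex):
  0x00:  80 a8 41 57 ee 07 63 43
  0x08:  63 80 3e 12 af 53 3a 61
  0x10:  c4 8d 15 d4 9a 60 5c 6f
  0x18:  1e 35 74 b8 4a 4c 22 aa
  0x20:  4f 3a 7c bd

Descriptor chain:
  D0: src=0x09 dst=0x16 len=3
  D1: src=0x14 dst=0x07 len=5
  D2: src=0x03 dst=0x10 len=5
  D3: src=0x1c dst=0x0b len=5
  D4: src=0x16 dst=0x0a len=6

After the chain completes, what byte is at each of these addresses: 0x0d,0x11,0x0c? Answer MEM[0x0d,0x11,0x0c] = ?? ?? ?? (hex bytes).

MEM[0x0d,0x11,0x0c] = 35 ee 12

D0: mem[0x16..0x18] <- [80 3e 12]
D1: mem[0x07..0x0b] <- [9a 60 80 3e 12]
D2: mem[0x10..0x14] <- [57 ee 07 63 9a]
D3: mem[0x0b..0x0f] <- [4a 4c 22 aa 4f]
D4: mem[0x0a..0x0f] <- [80 3e 12 35 74 b8]
query mem[0x0d]=0x35, mem[0x11]=0xee, mem[0x0c]=0x12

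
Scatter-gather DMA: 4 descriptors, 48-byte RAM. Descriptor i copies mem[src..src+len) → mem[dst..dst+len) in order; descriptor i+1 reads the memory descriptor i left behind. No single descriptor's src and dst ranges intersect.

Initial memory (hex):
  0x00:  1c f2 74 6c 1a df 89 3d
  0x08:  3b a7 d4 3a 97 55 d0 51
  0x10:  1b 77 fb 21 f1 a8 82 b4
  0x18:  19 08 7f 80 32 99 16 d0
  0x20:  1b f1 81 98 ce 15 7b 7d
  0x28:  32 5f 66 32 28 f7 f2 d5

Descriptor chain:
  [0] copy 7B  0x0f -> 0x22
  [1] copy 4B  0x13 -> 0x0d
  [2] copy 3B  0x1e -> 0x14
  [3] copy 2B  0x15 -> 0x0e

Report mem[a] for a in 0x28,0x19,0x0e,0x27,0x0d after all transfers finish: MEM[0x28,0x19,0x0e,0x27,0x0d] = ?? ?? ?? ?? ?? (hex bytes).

MEM[0x28,0x19,0x0e,0x27,0x0d] = a8 08 d0 f1 21

#0 dst[0x22+7] := {0x51,0x1b,0x77,0xfb,0x21,0xf1,0xa8}
#1 dst[0x0d+4] := {0x21,0xf1,0xa8,0x82}
#2 dst[0x14+3] := {0x16,0xd0,0x1b}
#3 dst[0x0e+2] := {0xd0,0x1b}
query mem[0x28]=0xa8, mem[0x19]=0x08, mem[0x0e]=0xd0, mem[0x27]=0xf1, mem[0x0d]=0x21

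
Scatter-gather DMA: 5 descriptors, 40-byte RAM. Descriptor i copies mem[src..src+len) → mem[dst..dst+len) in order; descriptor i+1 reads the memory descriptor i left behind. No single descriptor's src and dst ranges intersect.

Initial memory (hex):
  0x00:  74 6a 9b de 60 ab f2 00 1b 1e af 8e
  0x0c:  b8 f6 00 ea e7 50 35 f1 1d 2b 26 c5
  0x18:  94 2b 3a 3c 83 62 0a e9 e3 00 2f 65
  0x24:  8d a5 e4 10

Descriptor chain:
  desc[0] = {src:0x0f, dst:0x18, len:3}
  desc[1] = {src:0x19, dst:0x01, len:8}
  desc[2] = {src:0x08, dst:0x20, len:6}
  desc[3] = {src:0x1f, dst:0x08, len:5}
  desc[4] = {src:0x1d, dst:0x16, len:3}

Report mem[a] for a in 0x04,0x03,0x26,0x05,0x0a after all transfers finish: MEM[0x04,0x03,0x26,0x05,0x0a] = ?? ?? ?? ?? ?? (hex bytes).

[0] 0x0f->0x18 len=3 : ea e7 50
[1] 0x19->0x01 len=8 : e7 50 3c 83 62 0a e9 e3
[2] 0x08->0x20 len=6 : e3 1e af 8e b8 f6
[3] 0x1f->0x08 len=5 : e9 e3 1e af 8e
[4] 0x1d->0x16 len=3 : 62 0a e9
query mem[0x04]=0x83, mem[0x03]=0x3c, mem[0x26]=0xe4, mem[0x05]=0x62, mem[0x0a]=0x1e

MEM[0x04,0x03,0x26,0x05,0x0a] = 83 3c e4 62 1e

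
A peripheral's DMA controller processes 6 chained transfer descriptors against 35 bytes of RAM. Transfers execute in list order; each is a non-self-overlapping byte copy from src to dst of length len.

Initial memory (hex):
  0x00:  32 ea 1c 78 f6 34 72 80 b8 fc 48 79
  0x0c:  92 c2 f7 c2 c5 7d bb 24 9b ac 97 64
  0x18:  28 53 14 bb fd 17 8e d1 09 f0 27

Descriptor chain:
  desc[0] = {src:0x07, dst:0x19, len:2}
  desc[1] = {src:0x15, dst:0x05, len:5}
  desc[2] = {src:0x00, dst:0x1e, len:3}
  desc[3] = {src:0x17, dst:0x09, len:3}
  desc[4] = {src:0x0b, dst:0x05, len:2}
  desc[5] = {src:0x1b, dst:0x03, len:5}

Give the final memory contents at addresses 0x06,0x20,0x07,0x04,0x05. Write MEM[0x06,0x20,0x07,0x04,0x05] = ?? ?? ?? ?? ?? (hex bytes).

MEM[0x06,0x20,0x07,0x04,0x05] = 32 1c ea fd 17

[0] 0x07->0x19 len=2 : 80 b8
[1] 0x15->0x05 len=5 : ac 97 64 28 80
[2] 0x00->0x1e len=3 : 32 ea 1c
[3] 0x17->0x09 len=3 : 64 28 80
[4] 0x0b->0x05 len=2 : 80 92
[5] 0x1b->0x03 len=5 : bb fd 17 32 ea
query mem[0x06]=0x32, mem[0x20]=0x1c, mem[0x07]=0xea, mem[0x04]=0xfd, mem[0x05]=0x17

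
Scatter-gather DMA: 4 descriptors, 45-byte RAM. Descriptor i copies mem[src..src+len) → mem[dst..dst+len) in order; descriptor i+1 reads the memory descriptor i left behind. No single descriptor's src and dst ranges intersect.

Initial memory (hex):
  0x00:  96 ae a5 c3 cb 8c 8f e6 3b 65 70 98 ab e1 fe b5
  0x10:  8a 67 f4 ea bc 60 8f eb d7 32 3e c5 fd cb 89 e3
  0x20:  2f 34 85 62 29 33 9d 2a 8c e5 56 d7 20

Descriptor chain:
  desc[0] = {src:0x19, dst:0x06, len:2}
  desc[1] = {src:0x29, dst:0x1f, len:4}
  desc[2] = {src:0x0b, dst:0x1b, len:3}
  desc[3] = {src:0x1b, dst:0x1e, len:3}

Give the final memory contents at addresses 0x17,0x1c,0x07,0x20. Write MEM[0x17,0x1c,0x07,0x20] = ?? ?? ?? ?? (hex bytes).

  after D0: wrote 2B at 0x06 = 323e
  after D1: wrote 4B at 0x1f = e556d720
  after D2: wrote 3B at 0x1b = 98abe1
  after D3: wrote 3B at 0x1e = 98abe1
query mem[0x17]=0xeb, mem[0x1c]=0xab, mem[0x07]=0x3e, mem[0x20]=0xe1

MEM[0x17,0x1c,0x07,0x20] = eb ab 3e e1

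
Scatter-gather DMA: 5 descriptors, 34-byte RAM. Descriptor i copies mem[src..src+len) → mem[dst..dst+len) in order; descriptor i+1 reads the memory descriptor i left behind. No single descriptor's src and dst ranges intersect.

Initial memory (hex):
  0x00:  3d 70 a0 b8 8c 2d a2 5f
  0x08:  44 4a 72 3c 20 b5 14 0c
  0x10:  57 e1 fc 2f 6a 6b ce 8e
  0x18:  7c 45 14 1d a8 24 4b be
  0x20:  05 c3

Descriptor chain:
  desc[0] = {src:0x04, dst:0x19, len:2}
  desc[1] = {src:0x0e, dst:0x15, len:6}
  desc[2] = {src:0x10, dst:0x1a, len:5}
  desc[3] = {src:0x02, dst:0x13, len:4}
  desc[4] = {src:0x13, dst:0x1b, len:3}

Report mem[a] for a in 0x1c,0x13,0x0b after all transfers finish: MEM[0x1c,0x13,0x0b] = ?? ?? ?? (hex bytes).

MEM[0x1c,0x13,0x0b] = b8 a0 3c

D0: mem[0x19..0x1a] <- [8c 2d]
D1: mem[0x15..0x1a] <- [14 0c 57 e1 fc 2f]
D2: mem[0x1a..0x1e] <- [57 e1 fc 2f 6a]
D3: mem[0x13..0x16] <- [a0 b8 8c 2d]
D4: mem[0x1b..0x1d] <- [a0 b8 8c]
query mem[0x1c]=0xb8, mem[0x13]=0xa0, mem[0x0b]=0x3c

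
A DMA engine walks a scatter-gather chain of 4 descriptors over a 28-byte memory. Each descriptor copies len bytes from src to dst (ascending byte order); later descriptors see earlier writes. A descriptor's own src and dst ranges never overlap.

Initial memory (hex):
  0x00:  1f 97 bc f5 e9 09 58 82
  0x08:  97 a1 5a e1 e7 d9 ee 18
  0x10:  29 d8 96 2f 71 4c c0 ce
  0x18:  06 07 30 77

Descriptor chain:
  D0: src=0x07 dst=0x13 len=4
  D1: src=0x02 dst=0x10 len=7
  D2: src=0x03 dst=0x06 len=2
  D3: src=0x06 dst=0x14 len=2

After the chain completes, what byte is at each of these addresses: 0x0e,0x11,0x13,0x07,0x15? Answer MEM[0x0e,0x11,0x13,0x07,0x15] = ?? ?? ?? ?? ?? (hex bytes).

D0: mem[0x13..0x16] <- [82 97 a1 5a]
D1: mem[0x10..0x16] <- [bc f5 e9 09 58 82 97]
D2: mem[0x06..0x07] <- [f5 e9]
D3: mem[0x14..0x15] <- [f5 e9]
query mem[0x0e]=0xee, mem[0x11]=0xf5, mem[0x13]=0x09, mem[0x07]=0xe9, mem[0x15]=0xe9

MEM[0x0e,0x11,0x13,0x07,0x15] = ee f5 09 e9 e9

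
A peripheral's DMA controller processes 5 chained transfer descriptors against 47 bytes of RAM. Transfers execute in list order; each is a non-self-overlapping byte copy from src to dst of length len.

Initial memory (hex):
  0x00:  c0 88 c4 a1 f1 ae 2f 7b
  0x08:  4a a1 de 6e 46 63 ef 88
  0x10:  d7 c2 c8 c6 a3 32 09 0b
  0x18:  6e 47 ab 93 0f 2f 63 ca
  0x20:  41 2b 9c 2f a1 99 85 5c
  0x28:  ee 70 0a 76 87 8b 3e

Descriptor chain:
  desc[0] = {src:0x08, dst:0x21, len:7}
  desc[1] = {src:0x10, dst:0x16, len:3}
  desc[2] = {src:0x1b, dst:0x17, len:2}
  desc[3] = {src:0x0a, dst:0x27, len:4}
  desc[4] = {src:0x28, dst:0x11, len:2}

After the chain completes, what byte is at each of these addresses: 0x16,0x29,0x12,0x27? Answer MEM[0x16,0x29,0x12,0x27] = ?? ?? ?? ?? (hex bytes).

MEM[0x16,0x29,0x12,0x27] = d7 46 46 de

#0 dst[0x21+7] := {0x4a,0xa1,0xde,0x6e,0x46,0x63,0xef}
#1 dst[0x16+3] := {0xd7,0xc2,0xc8}
#2 dst[0x17+2] := {0x93,0x0f}
#3 dst[0x27+4] := {0xde,0x6e,0x46,0x63}
#4 dst[0x11+2] := {0x6e,0x46}
query mem[0x16]=0xd7, mem[0x29]=0x46, mem[0x12]=0x46, mem[0x27]=0xde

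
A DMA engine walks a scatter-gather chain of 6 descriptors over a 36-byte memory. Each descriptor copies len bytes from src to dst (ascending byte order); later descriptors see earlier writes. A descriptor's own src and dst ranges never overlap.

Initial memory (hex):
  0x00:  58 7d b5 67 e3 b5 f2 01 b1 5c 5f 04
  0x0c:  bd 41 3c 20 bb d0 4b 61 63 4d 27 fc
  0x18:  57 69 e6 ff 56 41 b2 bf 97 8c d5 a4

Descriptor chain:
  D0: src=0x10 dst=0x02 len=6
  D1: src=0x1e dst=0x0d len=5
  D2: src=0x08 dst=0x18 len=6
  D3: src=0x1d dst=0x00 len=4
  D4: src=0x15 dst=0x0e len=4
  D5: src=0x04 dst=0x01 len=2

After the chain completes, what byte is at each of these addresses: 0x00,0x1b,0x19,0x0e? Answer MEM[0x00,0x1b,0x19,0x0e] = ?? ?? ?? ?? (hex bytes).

MEM[0x00,0x1b,0x19,0x0e] = b2 04 5c 4d

D0: mem[0x02..0x07] <- [bb d0 4b 61 63 4d]
D1: mem[0x0d..0x11] <- [b2 bf 97 8c d5]
D2: mem[0x18..0x1d] <- [b1 5c 5f 04 bd b2]
D3: mem[0x00..0x03] <- [b2 b2 bf 97]
D4: mem[0x0e..0x11] <- [4d 27 fc b1]
D5: mem[0x01..0x02] <- [4b 61]
query mem[0x00]=0xb2, mem[0x1b]=0x04, mem[0x19]=0x5c, mem[0x0e]=0x4d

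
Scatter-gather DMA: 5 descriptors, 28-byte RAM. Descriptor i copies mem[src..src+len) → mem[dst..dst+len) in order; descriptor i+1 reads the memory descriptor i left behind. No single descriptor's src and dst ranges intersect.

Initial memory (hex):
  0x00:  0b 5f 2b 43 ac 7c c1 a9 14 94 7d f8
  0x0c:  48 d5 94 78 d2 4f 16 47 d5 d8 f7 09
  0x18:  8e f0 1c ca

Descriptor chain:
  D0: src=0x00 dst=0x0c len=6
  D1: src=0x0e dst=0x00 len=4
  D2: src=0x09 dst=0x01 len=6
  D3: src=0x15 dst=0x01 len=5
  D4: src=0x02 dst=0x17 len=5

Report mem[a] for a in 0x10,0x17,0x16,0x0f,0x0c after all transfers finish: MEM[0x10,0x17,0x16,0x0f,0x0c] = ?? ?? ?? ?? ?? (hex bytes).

MEM[0x10,0x17,0x16,0x0f,0x0c] = ac f7 f7 43 0b

#0 dst[0x0c+6] := {0x0b,0x5f,0x2b,0x43,0xac,0x7c}
#1 dst[0x00+4] := {0x2b,0x43,0xac,0x7c}
#2 dst[0x01+6] := {0x94,0x7d,0xf8,0x0b,0x5f,0x2b}
#3 dst[0x01+5] := {0xd8,0xf7,0x09,0x8e,0xf0}
#4 dst[0x17+5] := {0xf7,0x09,0x8e,0xf0,0x2b}
query mem[0x10]=0xac, mem[0x17]=0xf7, mem[0x16]=0xf7, mem[0x0f]=0x43, mem[0x0c]=0x0b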